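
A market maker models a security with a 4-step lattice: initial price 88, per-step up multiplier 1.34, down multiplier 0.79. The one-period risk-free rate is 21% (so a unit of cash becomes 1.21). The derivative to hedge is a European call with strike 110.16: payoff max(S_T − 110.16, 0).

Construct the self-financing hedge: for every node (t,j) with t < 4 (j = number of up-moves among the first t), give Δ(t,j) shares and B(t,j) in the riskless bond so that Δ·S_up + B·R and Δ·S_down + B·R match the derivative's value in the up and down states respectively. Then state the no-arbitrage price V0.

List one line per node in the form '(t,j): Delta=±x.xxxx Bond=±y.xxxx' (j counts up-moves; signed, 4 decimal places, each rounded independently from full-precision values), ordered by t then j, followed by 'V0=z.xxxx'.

(0,0): Delta=0.8802 Bond=-38.7090
(1,0): Delta=0.5949 Bond=-27.0030
(1,1): Delta=0.9323 Bond=-52.9772
(2,0): Delta=0.0000 Bond=0.0000
(2,1): Delta=0.7035 Bond=-42.7868
(2,2): Delta=0.9741 Bond=-70.7001
(3,0): Delta=0.0000 Bond=0.0000
(3,1): Delta=0.0000 Bond=0.0000
(3,2): Delta=0.8319 Bond=-67.7968
(3,3): Delta=1.0000 Bond=-91.0413
V0=38.7516

Since d<R<u, set p* = (R−d)/(u−d) = 0.7636; price each node as the discounted p*-expectation of its children.
Terminal values V(4,·): V(4,0)=0.0000, V(4,1)=0.0000, V(4,2)=0.0000, V(4,3)=57.1124, V(4,4)=173.5678
Node (3,0) S=43.3874: V=(p*·0.0000+(1−p*)·0.0000)/1.21=0.0000; Δ=(0.0000−0.0000)/(58.1392−34.2761)=0.0000; B=V−Δ·S=0.0000
Node (3,1) S=73.5939: V=(p*·0.0000+(1−p*)·0.0000)/1.21=0.0000; Δ=(0.0000−0.0000)/(98.6158−58.1392)=0.0000; B=V−Δ·S=0.0000
Node (3,2) S=124.8301: V=(p*·57.1124+(1−p*)·0.0000)/1.21=36.0439; Δ=(57.1124−0.0000)/(167.2724−98.6158)=0.8319; B=V−Δ·S=-67.7968
Node (3,3) S=211.7372: V=(p*·173.5678+(1−p*)·57.1124)/1.21=120.6958; Δ=(173.5678−57.1124)/(283.7278−167.2724)=1.0000; B=V−Δ·S=-91.0413
Node (2,0) S=54.9208: V=(p*·0.0000+(1−p*)·0.0000)/1.21=0.0000; Δ=(0.0000−0.0000)/(73.5939−43.3874)=0.0000; B=V−Δ·S=0.0000
Node (2,1) S=93.1568: V=(p*·36.0439+(1−p*)·0.0000)/1.21=22.7474; Δ=(36.0439−0.0000)/(124.8301−73.5939)=0.7035; B=V−Δ·S=-42.7868
Node (2,2) S=158.0128: V=(p*·120.6958+(1−p*)·36.0439)/1.21=83.2125; Δ=(120.6958−36.0439)/(211.7372−124.8301)=0.9741; B=V−Δ·S=-70.7001
Node (1,0) S=69.5200: V=(p*·22.7474+(1−p*)·0.0000)/1.21=14.3560; Δ=(22.7474−0.0000)/(93.1568−54.9208)=0.5949; B=V−Δ·S=-27.0030
Node (1,1) S=117.9200: V=(p*·83.2125+(1−p*)·22.7474)/1.21=56.9593; Δ=(83.2125−22.7474)/(158.0128−93.1568)=0.9323; B=V−Δ·S=-52.9772
Node (0,0) S=88.0000: V=(p*·56.9593+(1−p*)·14.3560)/1.21=38.7516; Δ=(56.9593−14.3560)/(117.9200−69.5200)=0.8802; B=V−Δ·S=-38.7090
Check: Δ(0,0)·S0 + B(0,0) = 38.7516 = V0.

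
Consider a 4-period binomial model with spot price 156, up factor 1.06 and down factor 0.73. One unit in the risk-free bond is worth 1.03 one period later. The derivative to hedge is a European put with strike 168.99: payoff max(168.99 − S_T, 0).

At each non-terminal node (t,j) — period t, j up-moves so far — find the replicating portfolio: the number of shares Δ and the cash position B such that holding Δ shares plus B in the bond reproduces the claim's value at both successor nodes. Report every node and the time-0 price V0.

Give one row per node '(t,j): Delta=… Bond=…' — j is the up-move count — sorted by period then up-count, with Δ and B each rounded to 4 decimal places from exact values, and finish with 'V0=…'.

(0,0): Delta=-0.6266 Bond=108.8632
(1,0): Delta=-1.0000 Bond=154.6498
(1,1): Delta=-0.6009 Bond=107.8770
(2,0): Delta=-1.0000 Bond=159.2893
(2,1): Delta=-1.0000 Bond=159.2893
(2,2): Delta=-0.5734 Bond=106.2957
(3,0): Delta=-1.0000 Bond=164.0680
(3,1): Delta=-1.0000 Bond=164.0680
(3,2): Delta=-1.0000 Bond=164.0680
(3,3): Delta=-0.5440 Bond=104.0263
V0=11.1107

No-arbitrage ⇒ martingale measure with p* = (R−d)/(u−d) = 0.9091.
Terminal values V(4,·): V(4,0)=124.6887, V(4,1)=104.6621, V(4,2)=75.5824, V(4,3)=33.3571, V(4,4)=0.0000
(3,0): S=60.6867. Δ = (V_up−V_dn)/(S_up−S_dn) = (104.6621−124.6887)/(64.3279−44.3013) = -1.0000. V = [p*·104.6621 + (1−p*)·124.6887]/1.03 = 103.3813. B = V − Δ·S = 164.0680.
(3,1): S=88.1203. Δ = (V_up−V_dn)/(S_up−S_dn) = (75.5824−104.6621)/(93.4076−64.3279) = -1.0000. V = [p*·75.5824 + (1−p*)·104.6621]/1.03 = 75.9476. B = V − Δ·S = 164.0680.
(3,2): S=127.9556. Δ = (V_up−V_dn)/(S_up−S_dn) = (33.3571−75.5824)/(135.6329−93.4076) = -1.0000. V = [p*·33.3571 + (1−p*)·75.5824]/1.03 = 36.1124. B = V − Δ·S = 164.0680.
(3,3): S=185.7985. Δ = (V_up−V_dn)/(S_up−S_dn) = (0.0000−33.3571)/(196.9464−135.6329) = -0.5440. V = [p*·0.0000 + (1−p*)·33.3571]/1.03 = 2.9441. B = V − Δ·S = 104.0263.
(2,0): S=83.1324. Δ = (V_up−V_dn)/(S_up−S_dn) = (75.9476−103.3813)/(88.1203−60.6867) = -1.0000. V = [p*·75.9476 + (1−p*)·103.3813]/1.03 = 76.1569. B = V − Δ·S = 159.2893.
(2,1): S=120.7128. Δ = (V_up−V_dn)/(S_up−S_dn) = (36.1124−75.9476)/(127.9556−88.1203) = -1.0000. V = [p*·36.1124 + (1−p*)·75.9476]/1.03 = 38.5765. B = V − Δ·S = 159.2893.
(2,2): S=175.2816. Δ = (V_up−V_dn)/(S_up−S_dn) = (2.9441−36.1124)/(185.7985−127.9556) = -0.5734. V = [p*·2.9441 + (1−p*)·36.1124]/1.03 = 5.7859. B = V − Δ·S = 106.2957.
(1,0): S=113.8800. Δ = (V_up−V_dn)/(S_up−S_dn) = (38.5765−76.1569)/(120.7128−83.1324) = -1.0000. V = [p*·38.5765 + (1−p*)·76.1569]/1.03 = 40.7698. B = V − Δ·S = 154.6498.
(1,1): S=165.3600. Δ = (V_up−V_dn)/(S_up−S_dn) = (5.7859−38.5765)/(175.2816−120.7128) = -0.6009. V = [p*·5.7859 + (1−p*)·38.5765]/1.03 = 8.5115. B = V − Δ·S = 107.8770.
(0,0): S=156.0000. Δ = (V_up−V_dn)/(S_up−S_dn) = (8.5115−40.7698)/(165.3600−113.8800) = -0.6266. V = [p*·8.5115 + (1−p*)·40.7698]/1.03 = 11.1107. B = V − Δ·S = 108.8632.
Each (Δ,B) replicates both successor values, so the strategy is self-financing and V0 is arbitrage-free.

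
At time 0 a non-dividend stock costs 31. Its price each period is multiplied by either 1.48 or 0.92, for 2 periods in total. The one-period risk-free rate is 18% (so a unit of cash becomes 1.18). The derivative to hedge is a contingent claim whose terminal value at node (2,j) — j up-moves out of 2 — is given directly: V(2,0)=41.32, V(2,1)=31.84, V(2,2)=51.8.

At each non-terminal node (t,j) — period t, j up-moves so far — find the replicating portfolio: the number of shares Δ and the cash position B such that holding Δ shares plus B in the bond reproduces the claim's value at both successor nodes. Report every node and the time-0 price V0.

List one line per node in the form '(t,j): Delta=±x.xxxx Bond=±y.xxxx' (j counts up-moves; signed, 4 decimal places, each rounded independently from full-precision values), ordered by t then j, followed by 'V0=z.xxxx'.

Risk-neutral probability p* = (R−d)/(u−d) = (1.18−0.92)/(1.48−0.92) = 0.4643.
At expiry t=2: V(2,0)=41.3200, V(2,1)=31.8400, V(2,2)=51.8000
  t=1,j=0: stock 28.5200 → up 42.2096 (V=31.8400), down 26.2384 (V=41.3200). Price 31.2869; hedge Δ=-0.5936, bond B=48.2155.
  t=1,j=1: stock 45.8800 → up 67.9024 (V=51.8000), down 42.2096 (V=31.8400). Price 34.8366; hedge Δ=0.7769, bond B=-0.8063.
  t=0,j=0: stock 31.0000 → up 45.8800 (V=34.8366), down 28.5200 (V=31.2869). Price 27.9110; hedge Δ=0.2045, bond B=21.5724.
Each (Δ,B) replicates both successor values, so the strategy is self-financing and V0 is arbitrage-free.

(0,0): Delta=0.2045 Bond=21.5724
(1,0): Delta=-0.5936 Bond=48.2155
(1,1): Delta=0.7769 Bond=-0.8063
V0=27.9110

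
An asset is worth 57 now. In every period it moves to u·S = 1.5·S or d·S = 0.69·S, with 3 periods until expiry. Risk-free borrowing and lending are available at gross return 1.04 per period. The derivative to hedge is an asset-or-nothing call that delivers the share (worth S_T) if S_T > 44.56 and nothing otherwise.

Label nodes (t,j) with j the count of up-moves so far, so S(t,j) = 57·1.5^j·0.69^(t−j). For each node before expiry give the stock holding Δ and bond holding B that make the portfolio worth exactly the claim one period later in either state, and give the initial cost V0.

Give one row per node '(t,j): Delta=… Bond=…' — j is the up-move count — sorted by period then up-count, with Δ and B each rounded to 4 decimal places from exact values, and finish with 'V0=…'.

No-arbitrage ⇒ martingale measure with p* = (R−d)/(u−d) = 0.4321.
Terminal payoffs: V(3,0)=0.0000, V(3,1)=0.0000, V(3,2)=88.4925, V(3,3)=192.3750
  t=2,j=0: stock 27.1377 → up 40.7065 (V=0.0000), down 18.7250 (V=0.0000). Price 0.0000; hedge Δ=0.0000, bond B=0.0000.
  t=2,j=1: stock 58.9950 → up 88.4925 (V=88.4925), down 40.7065 (V=0.0000). Price 36.7668; hedge Δ=1.8519, bond B=-72.4832.
  t=2,j=2: stock 128.2500 → up 192.3750 (V=192.3750), down 88.4925 (V=88.4925). Price 128.2500; hedge Δ=1.0000, bond B=0.0000.
  t=1,j=0: stock 39.3300 → up 58.9950 (V=36.7668), down 27.1377 (V=0.0000). Price 15.2759; hedge Δ=1.1541, bond B=-30.1153.
  t=1,j=1: stock 85.5000 → up 128.2500 (V=128.2500), down 58.9950 (V=36.7668). Price 73.3621; hedge Δ=1.3210, bond B=-39.5801.
  t=0,j=0: stock 57.0000 → up 85.5000 (V=73.3621), down 39.3300 (V=15.2759). Price 38.8220; hedge Δ=1.2581, bond B=-32.8894.
Each (Δ,B) replicates both successor values, so the strategy is self-financing and V0 is arbitrage-free.

(0,0): Delta=1.2581 Bond=-32.8894
(1,0): Delta=1.1541 Bond=-30.1153
(1,1): Delta=1.3210 Bond=-39.5801
(2,0): Delta=0.0000 Bond=0.0000
(2,1): Delta=1.8519 Bond=-72.4832
(2,2): Delta=1.0000 Bond=0.0000
V0=38.8220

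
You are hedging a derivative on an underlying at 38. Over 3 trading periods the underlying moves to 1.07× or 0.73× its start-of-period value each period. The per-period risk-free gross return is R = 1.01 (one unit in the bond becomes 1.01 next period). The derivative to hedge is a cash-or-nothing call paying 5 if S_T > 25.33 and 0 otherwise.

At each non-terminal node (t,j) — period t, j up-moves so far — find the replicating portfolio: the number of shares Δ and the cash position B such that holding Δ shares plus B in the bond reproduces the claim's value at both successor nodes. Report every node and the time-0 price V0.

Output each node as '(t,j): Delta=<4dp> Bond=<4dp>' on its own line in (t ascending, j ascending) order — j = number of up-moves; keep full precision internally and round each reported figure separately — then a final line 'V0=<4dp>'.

Since d<R<u, set p* = (R−d)/(u−d) = 0.8235; price each node as the discounted p*-expectation of its children.
Payoff layer (t=3): V(3,0)=0.0000, V(3,1)=0.0000, V(3,2)=5.0000, V(3,3)=5.0000
Node (2,0) S=20.2502: V=(p*·0.0000+(1−p*)·0.0000)/1.01=0.0000; Δ=(0.0000−0.0000)/(21.6677−14.7826)=0.0000; B=V−Δ·S=0.0000
Node (2,1) S=29.6818: V=(p*·5.0000+(1−p*)·0.0000)/1.01=4.0769; Δ=(5.0000−0.0000)/(31.7595−21.6677)=0.4955; B=V−Δ·S=-10.6290
Node (2,2) S=43.5062: V=(p*·5.0000+(1−p*)·5.0000)/1.01=4.9505; Δ=(5.0000−5.0000)/(46.5516−31.7595)=0.0000; B=V−Δ·S=4.9505
Node (1,0) S=27.7400: V=(p*·4.0769+(1−p*)·0.0000)/1.01=3.3242; Δ=(4.0769−0.0000)/(29.6818−20.2502)=0.4323; B=V−Δ·S=-8.6666
Node (1,1) S=40.6600: V=(p*·4.9505+(1−p*)·4.0769)/1.01=4.7488; Δ=(4.9505−4.0769)/(43.5062−29.6818)=0.0632; B=V−Δ·S=2.1794
Node (0,0) S=38.0000: V=(p*·4.7488+(1−p*)·3.3242)/1.01=4.4529; Δ=(4.7488−3.3242)/(40.6600−27.7400)=0.1103; B=V−Δ·S=0.2627
Each (Δ,B) replicates both successor values, so the strategy is self-financing and V0 is arbitrage-free.

(0,0): Delta=0.1103 Bond=0.2627
(1,0): Delta=0.4323 Bond=-8.6666
(1,1): Delta=0.0632 Bond=2.1794
(2,0): Delta=0.0000 Bond=0.0000
(2,1): Delta=0.4955 Bond=-10.6290
(2,2): Delta=0.0000 Bond=4.9505
V0=4.4529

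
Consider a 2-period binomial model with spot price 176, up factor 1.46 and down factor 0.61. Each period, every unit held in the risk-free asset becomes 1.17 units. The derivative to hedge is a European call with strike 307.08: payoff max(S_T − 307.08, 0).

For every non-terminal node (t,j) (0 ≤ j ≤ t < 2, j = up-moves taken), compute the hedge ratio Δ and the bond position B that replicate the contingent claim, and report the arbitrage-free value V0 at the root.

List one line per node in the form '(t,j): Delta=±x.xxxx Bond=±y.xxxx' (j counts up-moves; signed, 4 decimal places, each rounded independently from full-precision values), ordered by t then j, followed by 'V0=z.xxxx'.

The replicating-portfolio and risk-neutral prices coincide; use p* = (1.17−0.61)/(1.46−0.61) = 0.6588 for the latter.
At expiry t=2: V(2,0)=0.0000, V(2,1)=0.0000, V(2,2)=68.0816
  t=1,j=0: stock 107.3600 → up 156.7456 (V=0.0000), down 65.4896 (V=0.0000). Price 0.0000; hedge Δ=0.0000, bond B=0.0000.
  t=1,j=1: stock 256.9600 → up 375.1616 (V=68.0816), down 156.7456 (V=0.0000). Price 38.3365; hedge Δ=0.3117, bond B=-41.7595.
  t=0,j=0: stock 176.0000 → up 256.9600 (V=38.3365), down 107.3600 (V=0.0000). Price 21.5872; hedge Δ=0.2563, bond B=-23.5146.
The time-0 hedge costs 21.5872, which is the no-arbitrage price.

(0,0): Delta=0.2563 Bond=-23.5146
(1,0): Delta=0.0000 Bond=0.0000
(1,1): Delta=0.3117 Bond=-41.7595
V0=21.5872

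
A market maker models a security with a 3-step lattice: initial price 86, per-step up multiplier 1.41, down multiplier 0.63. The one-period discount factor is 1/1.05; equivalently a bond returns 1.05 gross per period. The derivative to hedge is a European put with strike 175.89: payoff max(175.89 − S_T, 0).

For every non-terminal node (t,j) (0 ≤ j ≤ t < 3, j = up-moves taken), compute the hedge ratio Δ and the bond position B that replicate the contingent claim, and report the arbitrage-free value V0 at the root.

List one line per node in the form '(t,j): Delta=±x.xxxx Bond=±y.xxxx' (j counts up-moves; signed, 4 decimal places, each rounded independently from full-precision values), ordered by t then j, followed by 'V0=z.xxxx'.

The replicating-portfolio and risk-neutral prices coincide; use p* = (1.05−0.63)/(1.41−0.63) = 0.5385 for the latter.
Payoff layer (t=3): V(3,0)=154.3860, V(3,1)=127.7619, V(3,2)=68.1747, V(3,3)=0.0000
  t=2,j=0: stock 34.1334 → up 48.1281 (V=127.7619), down 21.5040 (V=154.3860). Price 133.3809; hedge Δ=-1.0000, bond B=167.5143.
  t=2,j=1: stock 76.3938 → up 107.7153 (V=68.1747), down 48.1281 (V=127.7619). Price 91.1205; hedge Δ=-1.0000, bond B=167.5143.
  t=2,j=2: stock 170.9766 → up 241.0770 (V=0.0000), down 107.7153 (V=68.1747). Price 29.9669; hedge Δ=-0.5112, bond B=117.3704.
  t=1,j=0: stock 54.1800 → up 76.3938 (V=91.1205), down 34.1334 (V=133.3809). Price 105.3574; hedge Δ=-1.0000, bond B=159.5374.
  t=1,j=1: stock 121.2600 → up 170.9766 (V=29.9669), down 76.3938 (V=91.1205). Price 55.4206; hedge Δ=-0.6466, bond B=133.8226.
  t=0,j=0: stock 86.0000 → up 121.2600 (V=55.4206), down 54.1800 (V=105.3574). Price 74.7318; hedge Δ=-0.7444, bond B=138.7533.
Self-financing check: at every node Δ·S+B equals the discounted successor values.

(0,0): Delta=-0.7444 Bond=138.7533
(1,0): Delta=-1.0000 Bond=159.5374
(1,1): Delta=-0.6466 Bond=133.8226
(2,0): Delta=-1.0000 Bond=167.5143
(2,1): Delta=-1.0000 Bond=167.5143
(2,2): Delta=-0.5112 Bond=117.3704
V0=74.7318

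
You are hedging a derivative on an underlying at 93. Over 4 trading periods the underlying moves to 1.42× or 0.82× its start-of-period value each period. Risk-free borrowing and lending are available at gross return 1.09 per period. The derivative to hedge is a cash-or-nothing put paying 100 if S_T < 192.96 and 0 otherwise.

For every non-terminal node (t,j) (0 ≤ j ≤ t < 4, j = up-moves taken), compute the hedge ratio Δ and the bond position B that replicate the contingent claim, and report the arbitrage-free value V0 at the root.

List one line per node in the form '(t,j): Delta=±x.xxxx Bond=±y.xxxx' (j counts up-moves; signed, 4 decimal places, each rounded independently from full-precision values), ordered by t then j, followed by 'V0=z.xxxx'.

Risk-neutral probability p* = (R−d)/(u−d) = (1.09−0.82)/(1.42−0.82) = 0.4500.
At expiry t=4: V(4,0)=100.0000, V(4,1)=100.0000, V(4,2)=100.0000, V(4,3)=0.0000, V(4,4)=0.0000
(3,0): S=51.2772. Δ = (V_up−V_dn)/(S_up−S_dn) = (100.0000−100.0000)/(72.8137−42.0473) = 0.0000. V = [p*·100.0000 + (1−p*)·100.0000]/1.09 = 91.7431. B = V − Δ·S = 91.7431.
(3,1): S=88.7971. Δ = (V_up−V_dn)/(S_up−S_dn) = (100.0000−100.0000)/(126.0919−72.8137) = 0.0000. V = [p*·100.0000 + (1−p*)·100.0000]/1.09 = 91.7431. B = V − Δ·S = 91.7431.
(3,2): S=153.7707. Δ = (V_up−V_dn)/(S_up−S_dn) = (0.0000−100.0000)/(218.3543−126.0919) = -1.0839. V = [p*·0.0000 + (1−p*)·100.0000]/1.09 = 50.4587. B = V − Δ·S = 217.1254.
(3,3): S=266.2858. Δ = (V_up−V_dn)/(S_up−S_dn) = (0.0000−0.0000)/(378.1258−218.3543) = 0.0000. V = [p*·0.0000 + (1−p*)·0.0000]/1.09 = 0.0000. B = V − Δ·S = 0.0000.
(2,0): S=62.5332. Δ = (V_up−V_dn)/(S_up−S_dn) = (91.7431−91.7431)/(88.7971−51.2772) = 0.0000. V = [p*·91.7431 + (1−p*)·91.7431]/1.09 = 84.1680. B = V − Δ·S = 84.1680.
(2,1): S=108.2892. Δ = (V_up−V_dn)/(S_up−S_dn) = (50.4587−91.7431)/(153.7707−88.7971) = -0.6354. V = [p*·50.4587 + (1−p*)·91.7431]/1.09 = 67.1240. B = V − Δ·S = 135.9313.
(2,2): S=187.5252. Δ = (V_up−V_dn)/(S_up−S_dn) = (0.0000−50.4587)/(266.2858−153.7707) = -0.4485. V = [p*·0.0000 + (1−p*)·50.4587]/1.09 = 25.4608. B = V − Δ·S = 109.5587.
(1,0): S=76.2600. Δ = (V_up−V_dn)/(S_up−S_dn) = (67.1240−84.1680)/(108.2892−62.5332) = -0.3725. V = [p*·67.1240 + (1−p*)·84.1680]/1.09 = 70.1818. B = V − Δ·S = 98.5885.
(1,1): S=132.0600. Δ = (V_up−V_dn)/(S_up−S_dn) = (25.4608−67.1240)/(187.5252−108.2892) = -0.5258. V = [p*·25.4608 + (1−p*)·67.1240]/1.09 = 44.3812. B = V − Δ·S = 113.8198.
(0,0): S=93.0000. Δ = (V_up−V_dn)/(S_up−S_dn) = (44.3812−70.1818)/(132.0600−76.2600) = -0.4624. V = [p*·44.3812 + (1−p*)·70.1818]/1.09 = 53.7354. B = V − Δ·S = 96.7363.
Each (Δ,B) replicates both successor values, so the strategy is self-financing and V0 is arbitrage-free.

(0,0): Delta=-0.4624 Bond=96.7363
(1,0): Delta=-0.3725 Bond=98.5885
(1,1): Delta=-0.5258 Bond=113.8198
(2,0): Delta=0.0000 Bond=84.1680
(2,1): Delta=-0.6354 Bond=135.9313
(2,2): Delta=-0.4485 Bond=109.5587
(3,0): Delta=0.0000 Bond=91.7431
(3,1): Delta=0.0000 Bond=91.7431
(3,2): Delta=-1.0839 Bond=217.1254
(3,3): Delta=0.0000 Bond=0.0000
V0=53.7354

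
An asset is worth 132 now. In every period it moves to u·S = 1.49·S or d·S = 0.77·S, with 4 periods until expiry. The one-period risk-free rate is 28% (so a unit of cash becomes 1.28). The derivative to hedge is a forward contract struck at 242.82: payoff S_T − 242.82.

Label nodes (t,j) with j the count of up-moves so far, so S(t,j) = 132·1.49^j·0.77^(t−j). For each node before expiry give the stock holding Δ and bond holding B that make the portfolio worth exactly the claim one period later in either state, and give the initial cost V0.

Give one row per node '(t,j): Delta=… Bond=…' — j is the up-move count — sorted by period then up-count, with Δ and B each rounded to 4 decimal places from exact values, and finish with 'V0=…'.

Since d<R<u, set p* = (R−d)/(u−d) = 0.7083; price each node as the discounted p*-expectation of its children.
Terminal values V(4,·): V(4,0)=-196.4180, V(4,1)=-153.0291, V(4,2)=-69.0688, V(4,3)=93.3999, V(4,4)=407.7874
(3,0): S=60.2624. Δ = (V_up−V_dn)/(S_up−S_dn) = (-153.0291−-196.4180)/(89.7909−46.4020) = 1.0000. V = [p*·-153.0291 + (1−p*)·-196.4180]/1.28 = -129.4408. B = V − Δ·S = -189.7031.
(3,1): S=116.6116. Δ = (V_up−V_dn)/(S_up−S_dn) = (-69.0688−-153.0291)/(173.7512−89.7909) = 1.0000. V = [p*·-69.0688 + (1−p*)·-153.0291]/1.28 = -73.0916. B = V − Δ·S = -189.7031.
(3,2): S=225.6510. Δ = (V_up−V_dn)/(S_up−S_dn) = (93.3999−-69.0688)/(336.2199−173.7512) = 1.0000. V = [p*·93.3999 + (1−p*)·-69.0688]/1.28 = 35.9478. B = V − Δ·S = -189.7031.
(3,3): S=436.6493. Δ = (V_up−V_dn)/(S_up−S_dn) = (407.7874−93.3999)/(650.6074−336.2199) = 1.0000. V = [p*·407.7874 + (1−p*)·93.3999]/1.28 = 246.9461. B = V − Δ·S = -189.7031.
(2,0): S=78.2628. Δ = (V_up−V_dn)/(S_up−S_dn) = (-73.0916−-129.4408)/(116.6116−60.2624) = 1.0000. V = [p*·-73.0916 + (1−p*)·-129.4408]/1.28 = -69.9428. B = V − Δ·S = -148.2056.
(2,1): S=151.4436. Δ = (V_up−V_dn)/(S_up−S_dn) = (35.9478−-73.0916)/(225.6510−116.6116) = 1.0000. V = [p*·35.9478 + (1−p*)·-73.0916]/1.28 = 3.2380. B = V − Δ·S = -148.2056.
(2,2): S=293.0532. Δ = (V_up−V_dn)/(S_up−S_dn) = (246.9461−35.9478)/(436.6493−225.6510) = 1.0000. V = [p*·246.9461 + (1−p*)·35.9478]/1.28 = 144.8476. B = V − Δ·S = -148.2056.
(1,0): S=101.6400. Δ = (V_up−V_dn)/(S_up−S_dn) = (3.2380−-69.9428)/(151.4436−78.2628) = 1.0000. V = [p*·3.2380 + (1−p*)·-69.9428]/1.28 = -14.1456. B = V − Δ·S = -115.7856.
(1,1): S=196.6800. Δ = (V_up−V_dn)/(S_up−S_dn) = (144.8476−3.2380)/(293.0532−151.4436) = 1.0000. V = [p*·144.8476 + (1−p*)·3.2380]/1.28 = 80.8944. B = V − Δ·S = -115.7856.
(0,0): S=132.0000. Δ = (V_up−V_dn)/(S_up−S_dn) = (80.8944−-14.1456)/(196.6800−101.6400) = 1.0000. V = [p*·80.8944 + (1−p*)·-14.1456]/1.28 = 41.5425. B = V − Δ·S = -90.4575.
Check: Δ(0,0)·S0 + B(0,0) = 41.5425 = V0.

(0,0): Delta=1.0000 Bond=-90.4575
(1,0): Delta=1.0000 Bond=-115.7856
(1,1): Delta=1.0000 Bond=-115.7856
(2,0): Delta=1.0000 Bond=-148.2056
(2,1): Delta=1.0000 Bond=-148.2056
(2,2): Delta=1.0000 Bond=-148.2056
(3,0): Delta=1.0000 Bond=-189.7031
(3,1): Delta=1.0000 Bond=-189.7031
(3,2): Delta=1.0000 Bond=-189.7031
(3,3): Delta=1.0000 Bond=-189.7031
V0=41.5425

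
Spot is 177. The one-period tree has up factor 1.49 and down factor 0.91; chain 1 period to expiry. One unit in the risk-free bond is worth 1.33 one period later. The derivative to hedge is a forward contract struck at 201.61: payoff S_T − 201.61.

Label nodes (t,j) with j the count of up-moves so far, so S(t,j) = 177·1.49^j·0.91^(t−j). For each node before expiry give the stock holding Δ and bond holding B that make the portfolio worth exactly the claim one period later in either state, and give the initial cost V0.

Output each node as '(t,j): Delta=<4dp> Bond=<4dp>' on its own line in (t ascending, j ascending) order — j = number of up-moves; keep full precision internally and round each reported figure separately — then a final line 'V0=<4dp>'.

Risk-neutral probability p* = (R−d)/(u−d) = (1.33−0.91)/(1.49−0.91) = 0.7241.
Payoff layer (t=1): V(1,0)=-40.5400, V(1,1)=62.1200
  t=0,j=0: stock 177.0000 → up 263.7300 (V=62.1200), down 161.0700 (V=-40.5400). Price 25.4135; hedge Δ=1.0000, bond B=-151.5865.
Check: Δ(0,0)·S0 + B(0,0) = 25.4135 = V0.

(0,0): Delta=1.0000 Bond=-151.5865
V0=25.4135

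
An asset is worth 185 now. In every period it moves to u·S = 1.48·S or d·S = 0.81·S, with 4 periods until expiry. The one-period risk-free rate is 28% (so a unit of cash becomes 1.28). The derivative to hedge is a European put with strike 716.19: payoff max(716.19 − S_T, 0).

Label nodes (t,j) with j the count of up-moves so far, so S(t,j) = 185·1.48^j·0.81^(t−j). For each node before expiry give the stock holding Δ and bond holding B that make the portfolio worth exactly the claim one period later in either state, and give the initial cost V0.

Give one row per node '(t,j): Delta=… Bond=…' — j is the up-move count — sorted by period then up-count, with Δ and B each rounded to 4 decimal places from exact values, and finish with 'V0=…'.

(0,0): Delta=-0.7724 Bond=240.1525
(1,0): Delta=-1.0000 Bond=341.5060
(1,1): Delta=-0.7194 Bond=292.8799
(2,0): Delta=-1.0000 Bond=437.1277
(2,1): Delta=-1.0000 Bond=437.1277
(2,2): Delta=-0.6540 Bond=348.4006
(3,0): Delta=-1.0000 Bond=559.5234
(3,1): Delta=-1.0000 Bond=559.5234
(3,2): Delta=-1.0000 Bond=559.5234
(3,3): Delta=-0.5734 Bond=397.6248
V0=97.2646

The replicating-portfolio and risk-neutral prices coincide; use p* = (1.28−0.81)/(1.48−0.81) = 0.7015 for the latter.
At expiry t=4: V(4,0)=636.5536, V(4,1)=570.6815, V(4,2)=450.3225, V(4,3)=230.4075, V(4,4)=0.0000
(3,0): S=98.3166. Δ = (V_up−V_dn)/(S_up−S_dn) = (570.6815−636.5536)/(145.5085−79.6364) = -1.0000. V = [p*·570.6815 + (1−p*)·636.5536]/1.28 = 461.2069. B = V − Δ·S = 559.5234.
(3,1): S=179.6402. Δ = (V_up−V_dn)/(S_up−S_dn) = (450.3225−570.6815)/(265.8675−145.5085) = -1.0000. V = [p*·450.3225 + (1−p*)·570.6815]/1.28 = 379.8833. B = V − Δ·S = 559.5234.
(3,2): S=328.2314. Δ = (V_up−V_dn)/(S_up−S_dn) = (230.4075−450.3225)/(485.7825−265.8675) = -1.0000. V = [p*·230.4075 + (1−p*)·450.3225]/1.28 = 231.2920. B = V − Δ·S = 559.5234.
(3,3): S=599.7315. Δ = (V_up−V_dn)/(S_up−S_dn) = (0.0000−230.4075)/(887.6026−485.7825) = -0.5734. V = [p*·0.0000 + (1−p*)·230.4075]/1.28 = 53.7331. B = V − Δ·S = 397.6248.
(2,0): S=121.3785. Δ = (V_up−V_dn)/(S_up−S_dn) = (379.8833−461.2069)/(179.6402−98.3166) = -1.0000. V = [p*·379.8833 + (1−p*)·461.2069]/1.28 = 315.7492. B = V − Δ·S = 437.1277.
(2,1): S=221.7780. Δ = (V_up−V_dn)/(S_up−S_dn) = (231.2920−379.8833)/(328.2314−179.6402) = -1.0000. V = [p*·231.2920 + (1−p*)·379.8833]/1.28 = 215.3497. B = V − Δ·S = 437.1277.
(2,2): S=405.2240. Δ = (V_up−V_dn)/(S_up−S_dn) = (53.7331−231.2920)/(599.7315−328.2314) = -0.6540. V = [p*·53.7331 + (1−p*)·231.2920]/1.28 = 83.3873. B = V − Δ·S = 348.4006.
(1,0): S=149.8500. Δ = (V_up−V_dn)/(S_up−S_dn) = (215.3497−315.7492)/(221.7780−121.3785) = -1.0000. V = [p*·215.3497 + (1−p*)·315.7492]/1.28 = 191.6560. B = V − Δ·S = 341.5060.
(1,1): S=273.8000. Δ = (V_up−V_dn)/(S_up−S_dn) = (83.3873−215.3497)/(405.2240−221.7780) = -0.7194. V = [p*·83.3873 + (1−p*)·215.3497]/1.28 = 95.9211. B = V − Δ·S = 292.8799.
(0,0): S=185.0000. Δ = (V_up−V_dn)/(S_up−S_dn) = (95.9211−191.6560)/(273.8000−149.8500) = -0.7724. V = [p*·95.9211 + (1−p*)·191.6560]/1.28 = 97.2646. B = V − Δ·S = 240.1525.
Self-financing check: at every node Δ·S+B equals the discounted successor values.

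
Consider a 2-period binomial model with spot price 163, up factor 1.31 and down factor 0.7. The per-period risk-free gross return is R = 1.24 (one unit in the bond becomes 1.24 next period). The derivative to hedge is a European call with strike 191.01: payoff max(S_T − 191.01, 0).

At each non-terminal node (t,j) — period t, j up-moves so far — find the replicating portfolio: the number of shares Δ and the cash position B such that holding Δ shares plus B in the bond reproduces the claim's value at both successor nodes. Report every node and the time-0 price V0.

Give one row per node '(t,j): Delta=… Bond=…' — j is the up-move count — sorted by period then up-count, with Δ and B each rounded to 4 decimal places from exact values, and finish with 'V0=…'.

(0,0): Delta=0.6370 Bond=-58.6114
(1,0): Delta=0.0000 Bond=0.0000
(1,1): Delta=0.6811 Bond=-82.0994
V0=45.2145

Risk-neutral probability p* = (R−d)/(u−d) = (1.24−0.7)/(1.31−0.7) = 0.8852.
At expiry t=2: V(2,0)=0.0000, V(2,1)=0.0000, V(2,2)=88.7143
Node (1,0) S=114.1000: V=(p*·0.0000+(1−p*)·0.0000)/1.24=0.0000; Δ=(0.0000−0.0000)/(149.4710−79.8700)=0.0000; B=V−Δ·S=0.0000
Node (1,1) S=213.5300: V=(p*·88.7143+(1−p*)·0.0000)/1.24=63.3338; Δ=(88.7143−0.0000)/(279.7243−149.4710)=0.6811; B=V−Δ·S=-82.0994
Node (0,0) S=163.0000: V=(p*·63.3338+(1−p*)·0.0000)/1.24=45.2145; Δ=(63.3338−0.0000)/(213.5300−114.1000)=0.6370; B=V−Δ·S=-58.6114
Self-financing check: at every node Δ·S+B equals the discounted successor values.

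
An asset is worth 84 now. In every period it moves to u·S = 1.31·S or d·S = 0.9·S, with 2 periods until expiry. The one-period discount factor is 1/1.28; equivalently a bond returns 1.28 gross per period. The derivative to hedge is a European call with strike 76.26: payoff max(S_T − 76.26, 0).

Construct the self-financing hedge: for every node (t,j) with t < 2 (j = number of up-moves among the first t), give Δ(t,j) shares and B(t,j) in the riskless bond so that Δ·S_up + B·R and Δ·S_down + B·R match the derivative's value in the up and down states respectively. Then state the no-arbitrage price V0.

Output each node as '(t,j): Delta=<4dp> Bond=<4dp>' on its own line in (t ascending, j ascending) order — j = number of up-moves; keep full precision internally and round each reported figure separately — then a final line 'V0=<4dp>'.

Under the risk-neutral measure, an up-move has probability p* = (R−d)/(u−d) = 0.9268 and values discount at R = 1.28.
Terminal values V(2,·): V(2,0)=0.0000, V(2,1)=22.7760, V(2,2)=67.8924
Node (1,0) S=75.6000: V=(p*·22.7760+(1−p*)·0.0000)/1.28=16.4918; Δ=(22.7760−0.0000)/(99.0360−68.0400)=0.7348; B=V−Δ·S=-39.0595
Node (1,1) S=110.0400: V=(p*·67.8924+(1−p*)·22.7760)/1.28=50.4619; Δ=(67.8924−22.7760)/(144.1524−99.0360)=1.0000; B=V−Δ·S=-59.5781
Node (0,0) S=84.0000: V=(p*·50.4619+(1−p*)·16.4918)/1.28=37.4815; Δ=(50.4619−16.4918)/(110.0400−75.6000)=0.9864; B=V−Δ·S=-45.3725
The time-0 hedge costs 37.4815, which is the no-arbitrage price.

(0,0): Delta=0.9864 Bond=-45.3725
(1,0): Delta=0.7348 Bond=-39.0595
(1,1): Delta=1.0000 Bond=-59.5781
V0=37.4815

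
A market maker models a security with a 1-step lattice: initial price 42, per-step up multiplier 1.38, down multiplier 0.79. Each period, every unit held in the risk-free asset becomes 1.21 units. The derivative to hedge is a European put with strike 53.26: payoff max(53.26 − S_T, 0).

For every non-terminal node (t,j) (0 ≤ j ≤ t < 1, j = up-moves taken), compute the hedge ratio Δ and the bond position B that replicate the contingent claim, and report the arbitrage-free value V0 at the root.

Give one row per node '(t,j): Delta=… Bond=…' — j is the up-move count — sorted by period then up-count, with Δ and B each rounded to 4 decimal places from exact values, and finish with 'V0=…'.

The replicating-portfolio and risk-neutral prices coincide; use p* = (1.21−0.79)/(1.38−0.79) = 0.7119 for the latter.
Payoff layer (t=1): V(1,0)=20.0800, V(1,1)=0.0000
(0,0): S=42.0000. Δ = (V_up−V_dn)/(S_up−S_dn) = (0.0000−20.0800)/(57.9600−33.1800) = -0.8103. V = [p*·0.0000 + (1−p*)·20.0800]/1.21 = 4.7816. B = V − Δ·S = 38.8155.
Check: Δ(0,0)·S0 + B(0,0) = 4.7816 = V0.

(0,0): Delta=-0.8103 Bond=38.8155
V0=4.7816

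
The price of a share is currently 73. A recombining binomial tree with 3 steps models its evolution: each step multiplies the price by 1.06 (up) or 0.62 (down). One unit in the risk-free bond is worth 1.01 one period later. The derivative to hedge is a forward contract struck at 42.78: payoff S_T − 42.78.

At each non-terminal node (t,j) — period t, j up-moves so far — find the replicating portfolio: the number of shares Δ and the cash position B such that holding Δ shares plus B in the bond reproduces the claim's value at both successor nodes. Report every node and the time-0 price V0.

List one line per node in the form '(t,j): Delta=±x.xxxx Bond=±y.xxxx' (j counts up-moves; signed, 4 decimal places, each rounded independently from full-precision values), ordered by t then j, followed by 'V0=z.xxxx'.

(0,0): Delta=1.0000 Bond=-41.5218
(1,0): Delta=1.0000 Bond=-41.9371
(1,1): Delta=1.0000 Bond=-41.9371
(2,0): Delta=1.0000 Bond=-42.3564
(2,1): Delta=1.0000 Bond=-42.3564
(2,2): Delta=1.0000 Bond=-42.3564
V0=31.4782

The replicating-portfolio and risk-neutral prices coincide; use p* = (1.01−0.62)/(1.06−0.62) = 0.8864 for the latter.
At expiry t=3: V(3,0)=-25.3821, V(3,1)=-13.0351, V(3,2)=8.0741, V(3,3)=44.1642
Node (2,0) S=28.0612: V=(p*·-13.0351+(1−p*)·-25.3821)/1.01=-14.2952; Δ=(-13.0351−-25.3821)/(29.7449−17.3979)=1.0000; B=V−Δ·S=-42.3564
Node (2,1) S=47.9756: V=(p*·8.0741+(1−p*)·-13.0351)/1.01=5.6192; Δ=(8.0741−-13.0351)/(50.8541−29.7449)=1.0000; B=V−Δ·S=-42.3564
Node (2,2) S=82.0228: V=(p*·44.1642+(1−p*)·8.0741)/1.01=39.6664; Δ=(44.1642−8.0741)/(86.9442−50.8541)=1.0000; B=V−Δ·S=-42.3564
Node (1,0) S=45.2600: V=(p*·5.6192+(1−p*)·-14.2952)/1.01=3.3229; Δ=(5.6192−-14.2952)/(47.9756−28.0612)=1.0000; B=V−Δ·S=-41.9371
Node (1,1) S=77.3800: V=(p*·39.6664+(1−p*)·5.6192)/1.01=35.4429; Δ=(39.6664−5.6192)/(82.0228−47.9756)=1.0000; B=V−Δ·S=-41.9371
Node (0,0) S=73.0000: V=(p*·35.4429+(1−p*)·3.3229)/1.01=31.4782; Δ=(35.4429−3.3229)/(77.3800−45.2600)=1.0000; B=V−Δ·S=-41.5218
Root portfolio cost Δ·73+B reproduces V0=31.4782.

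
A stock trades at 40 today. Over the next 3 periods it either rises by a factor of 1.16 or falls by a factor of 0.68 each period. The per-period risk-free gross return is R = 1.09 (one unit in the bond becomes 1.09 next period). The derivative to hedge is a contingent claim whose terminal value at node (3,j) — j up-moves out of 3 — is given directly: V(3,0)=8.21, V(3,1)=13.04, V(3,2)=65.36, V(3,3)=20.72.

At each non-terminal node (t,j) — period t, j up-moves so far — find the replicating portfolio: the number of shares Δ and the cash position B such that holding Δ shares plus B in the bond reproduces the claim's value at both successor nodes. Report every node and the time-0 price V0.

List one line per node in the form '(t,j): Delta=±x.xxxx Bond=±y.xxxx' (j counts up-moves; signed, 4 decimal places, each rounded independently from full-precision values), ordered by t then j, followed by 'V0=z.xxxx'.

The replicating-portfolio and risk-neutral prices coincide; use p* = (1.09−0.68)/(1.16−0.68) = 0.8542 for the latter.
At expiry t=3: V(3,0)=8.2100, V(3,1)=13.0400, V(3,2)=65.3600, V(3,3)=20.7200
(2,0): S=18.4960. Δ = (V_up−V_dn)/(S_up−S_dn) = (13.0400−8.2100)/(21.4554−12.5773) = 0.5440. V = [p*·13.0400 + (1−p*)·8.2100]/1.09 = 11.3171. B = V − Δ·S = 1.2546.
(2,1): S=31.5520. Δ = (V_up−V_dn)/(S_up−S_dn) = (65.3600−13.0400)/(36.6003−21.4554) = 3.4546. V = [p*·65.3600 + (1−p*)·13.0400]/1.09 = 52.9633. B = V − Δ·S = -56.0367.
(2,2): S=53.8240. Δ = (V_up−V_dn)/(S_up−S_dn) = (20.7200−65.3600)/(62.4358−36.6003) = -1.7279. V = [p*·20.7200 + (1−p*)·65.3600]/1.09 = 24.9817. B = V − Δ·S = 117.9817.
(1,0): S=27.2000. Δ = (V_up−V_dn)/(S_up−S_dn) = (52.9633−11.3171)/(31.5520−18.4960) = 3.1898. V = [p*·52.9633 + (1−p*)·11.3171]/1.09 = 43.0183. B = V − Δ·S = -43.7447.
(1,1): S=46.4000. Δ = (V_up−V_dn)/(S_up−S_dn) = (24.9817−52.9633)/(53.8240−31.5520) = -1.2564. V = [p*·24.9817 + (1−p*)·52.9633]/1.09 = 26.6627. B = V − Δ·S = 84.9578.
(0,0): S=40.0000. Δ = (V_up−V_dn)/(S_up−S_dn) = (26.6627−43.0183)/(46.4000−27.2000) = -0.8519. V = [p*·26.6627 + (1−p*)·43.0183]/1.09 = 26.6494. B = V − Δ·S = 60.7235.
Self-financing check: at every node Δ·S+B equals the discounted successor values.

(0,0): Delta=-0.8519 Bond=60.7235
(1,0): Delta=3.1898 Bond=-43.7447
(1,1): Delta=-1.2564 Bond=84.9578
(2,0): Delta=0.5440 Bond=1.2546
(2,1): Delta=3.4546 Bond=-56.0367
(2,2): Delta=-1.7279 Bond=117.9817
V0=26.6494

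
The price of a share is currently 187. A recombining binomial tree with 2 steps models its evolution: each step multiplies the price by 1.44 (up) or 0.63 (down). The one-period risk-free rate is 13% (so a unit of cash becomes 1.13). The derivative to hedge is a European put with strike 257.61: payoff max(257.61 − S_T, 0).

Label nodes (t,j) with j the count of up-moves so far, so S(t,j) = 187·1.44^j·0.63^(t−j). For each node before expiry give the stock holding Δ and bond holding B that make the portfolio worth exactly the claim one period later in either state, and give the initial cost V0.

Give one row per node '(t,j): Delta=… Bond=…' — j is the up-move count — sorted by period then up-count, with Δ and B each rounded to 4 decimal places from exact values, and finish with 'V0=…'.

(0,0): Delta=-0.5306 Bond=152.8093
(1,0): Delta=-1.0000 Bond=227.9735
(1,1): Delta=-0.4033 Bond=138.3891
V0=53.5854

Under the risk-neutral measure, an up-move has probability p* = (R−d)/(u−d) = 0.6173 and values discount at R = 1.13.
At expiry t=2: V(2,0)=183.3897, V(2,1)=87.9636, V(2,2)=0.0000
(1,0): S=117.8100. Δ = (V_up−V_dn)/(S_up−S_dn) = (87.9636−183.3897)/(169.6464−74.2203) = -1.0000. V = [p*·87.9636 + (1−p*)·183.3897]/1.13 = 110.1635. B = V − Δ·S = 227.9735.
(1,1): S=269.2800. Δ = (V_up−V_dn)/(S_up−S_dn) = (0.0000−87.9636)/(387.7632−169.6464) = -0.4033. V = [p*·0.0000 + (1−p*)·87.9636]/1.13 = 29.7921. B = V − Δ·S = 138.3891.
(0,0): S=187.0000. Δ = (V_up−V_dn)/(S_up−S_dn) = (29.7921−110.1635)/(269.2800−117.8100) = -0.5306. V = [p*·29.7921 + (1−p*)·110.1635]/1.13 = 53.5854. B = V − Δ·S = 152.8093.
Self-financing check: at every node Δ·S+B equals the discounted successor values.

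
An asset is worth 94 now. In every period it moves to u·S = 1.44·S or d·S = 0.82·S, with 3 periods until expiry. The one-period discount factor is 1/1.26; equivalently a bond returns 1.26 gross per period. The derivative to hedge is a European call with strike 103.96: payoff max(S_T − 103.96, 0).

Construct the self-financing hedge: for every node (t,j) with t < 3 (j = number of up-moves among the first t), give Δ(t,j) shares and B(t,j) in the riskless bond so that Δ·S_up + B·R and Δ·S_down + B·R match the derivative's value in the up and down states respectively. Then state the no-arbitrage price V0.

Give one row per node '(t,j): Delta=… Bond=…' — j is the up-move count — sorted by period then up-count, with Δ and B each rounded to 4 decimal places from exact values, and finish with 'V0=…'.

Since d<R<u, set p* = (R−d)/(u−d) = 0.7097; price each node as the discounted p*-expectation of its children.
Payoff layer (t=3): V(3,0)=0.0000, V(3,1)=0.0000, V(3,2)=55.8731, V(3,3)=176.7225
(2,0): S=63.2056. Δ = (V_up−V_dn)/(S_up−S_dn) = (0.0000−0.0000)/(91.0161−51.8286) = 0.0000. V = [p*·0.0000 + (1−p*)·0.0000]/1.26 = 0.0000. B = V − Δ·S = 0.0000.
(2,1): S=110.9952. Δ = (V_up−V_dn)/(S_up−S_dn) = (55.8731−0.0000)/(159.8331−91.0161) = 0.8119. V = [p*·55.8731 + (1−p*)·0.0000]/1.26 = 31.4697. B = V − Δ·S = -58.6481.
(2,2): S=194.9184. Δ = (V_up−V_dn)/(S_up−S_dn) = (176.7225−55.8731)/(280.6825−159.8331) = 1.0000. V = [p*·176.7225 + (1−p*)·55.8731]/1.26 = 112.4105. B = V − Δ·S = -82.5079.
(1,0): S=77.0800. Δ = (V_up−V_dn)/(S_up−S_dn) = (31.4697−0.0000)/(110.9952−63.2056) = 0.6585. V = [p*·31.4697 + (1−p*)·0.0000]/1.26 = 17.7249. B = V − Δ·S = -33.0328.
(1,1): S=135.3600. Δ = (V_up−V_dn)/(S_up−S_dn) = (112.4105−31.4697)/(194.9184−110.9952) = 0.9645. V = [p*·112.4105 + (1−p*)·31.4697]/1.26 = 70.5647. B = V − Δ·S = -59.9848.
(0,0): S=94.0000. Δ = (V_up−V_dn)/(S_up−S_dn) = (70.5647−17.7249)/(135.3600−77.0800) = 0.9067. V = [p*·70.5647 + (1−p*)·17.7249]/1.26 = 43.8287. B = V − Δ·S = -41.3969.
Root portfolio cost Δ·94+B reproduces V0=43.8287.

(0,0): Delta=0.9067 Bond=-41.3969
(1,0): Delta=0.6585 Bond=-33.0328
(1,1): Delta=0.9645 Bond=-59.9848
(2,0): Delta=0.0000 Bond=0.0000
(2,1): Delta=0.8119 Bond=-58.6481
(2,2): Delta=1.0000 Bond=-82.5079
V0=43.8287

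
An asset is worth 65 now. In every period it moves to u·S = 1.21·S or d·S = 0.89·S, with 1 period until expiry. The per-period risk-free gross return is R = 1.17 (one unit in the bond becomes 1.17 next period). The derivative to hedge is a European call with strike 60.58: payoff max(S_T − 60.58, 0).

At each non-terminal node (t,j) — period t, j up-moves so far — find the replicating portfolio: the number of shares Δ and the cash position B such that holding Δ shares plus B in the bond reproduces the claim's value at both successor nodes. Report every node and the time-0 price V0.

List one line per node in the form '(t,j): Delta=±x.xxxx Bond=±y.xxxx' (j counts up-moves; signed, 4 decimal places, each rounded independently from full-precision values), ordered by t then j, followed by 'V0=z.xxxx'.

Since d<R<u, set p* = (R−d)/(u−d) = 0.8750; price each node as the discounted p*-expectation of its children.
At expiry t=1: V(1,0)=0.0000, V(1,1)=18.0700
Node (0,0) S=65.0000: V=(p*·18.0700+(1−p*)·0.0000)/1.17=13.5139; Δ=(18.0700−0.0000)/(78.6500−57.8500)=0.8688; B=V−Δ·S=-42.9549
Root portfolio cost Δ·65+B reproduces V0=13.5139.

(0,0): Delta=0.8688 Bond=-42.9549
V0=13.5139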